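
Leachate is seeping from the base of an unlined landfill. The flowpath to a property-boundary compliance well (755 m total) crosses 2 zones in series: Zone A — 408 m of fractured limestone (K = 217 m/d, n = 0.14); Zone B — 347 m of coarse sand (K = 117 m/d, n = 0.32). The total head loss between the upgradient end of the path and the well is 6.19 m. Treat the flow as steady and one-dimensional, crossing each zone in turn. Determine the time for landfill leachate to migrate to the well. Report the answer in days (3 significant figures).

132 days

Steady 1-D flow in series ⇒ the Darcy flux q is identical in every zone and the zone head losses add (resistances L/K in series).
Σ(L/K) = 408/217 + 347/117 = 1.880 + 2.966 = 4.846 d
q = ΔH / Σ(L/K) = 6.19 / 4.846 = 1.277 m/d (same in every zone)
Zone A: v = q/n = 1.277/0.14 = 9.124 m/d → t_A = 408/9.124 = 44.72 d
Zone B: v = q/n = 1.277/0.32 = 3.992 m/d → t_B = 347/3.992 = 86.93 d
Total t = 44.72 + 86.93 = 131.6 d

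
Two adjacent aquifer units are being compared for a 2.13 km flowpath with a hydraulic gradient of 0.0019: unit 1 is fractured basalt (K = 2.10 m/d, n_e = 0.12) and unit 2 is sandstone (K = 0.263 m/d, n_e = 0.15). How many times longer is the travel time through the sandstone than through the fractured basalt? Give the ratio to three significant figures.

Unit 1 (fractured basalt): v = 2.10×0.0019/0.12 = 0.03325 m/d, t = 2130/0.03325 = 64060 d
Unit 2 (sandstone): v = 0.263×0.0019/0.15 = 0.003331 m/d, t = 2130/0.003331 = 639400 d
t(sandstone) / t(fractured basalt) = 639400/64060 = 9.98

9.98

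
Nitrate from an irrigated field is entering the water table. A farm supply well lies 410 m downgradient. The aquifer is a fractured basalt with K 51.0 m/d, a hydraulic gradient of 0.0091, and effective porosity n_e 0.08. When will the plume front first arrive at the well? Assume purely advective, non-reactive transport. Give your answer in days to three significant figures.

70.7 days

Darcy flux q = K·i = 51.0 × 0.0091 = 0.4641 m/d
v = Ki/n = 51.0·0.0091/0.08 = 5.801 m/d
t = L / v = 410 / 5.801 = 70.67 d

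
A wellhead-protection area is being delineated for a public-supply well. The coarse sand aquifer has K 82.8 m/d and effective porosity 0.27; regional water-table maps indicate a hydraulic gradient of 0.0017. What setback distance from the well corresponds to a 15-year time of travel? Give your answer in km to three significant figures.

Darcy flux q = K·i = 82.8 × 0.0017 = 0.1408 m/d
Average linear velocity = 0.1408 / 0.27 = 0.5213 m/d
T = 15 yr × 365 = 5475 d
L = v × T = 0.5213 × 5475 = 2854 m
   = 2.85 km

2.85 km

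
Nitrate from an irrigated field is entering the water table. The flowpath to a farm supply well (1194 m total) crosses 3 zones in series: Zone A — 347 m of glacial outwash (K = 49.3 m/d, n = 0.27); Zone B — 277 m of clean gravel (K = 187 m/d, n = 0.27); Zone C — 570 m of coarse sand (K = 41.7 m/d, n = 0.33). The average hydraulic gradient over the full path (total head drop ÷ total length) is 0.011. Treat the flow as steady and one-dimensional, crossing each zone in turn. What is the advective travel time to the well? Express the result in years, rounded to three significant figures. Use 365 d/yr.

Continuity: the same q passes through each zone, so ΔH = q·Σ(L_j/K_j) — the zones act as resistances in series.
Σ(L/K) = 347/49.3 + 277/187 + 570/41.7 = 7.039 + 1.481 + 13.67 = 22.19 d
K_eq = L_total / Σ(L/K) = 1194 / 22.19 = 53.81 m/d
q = K_eq · i = 53.81 × 0.011 = 0.5919 m/d (same in every zone)
Zone A: v = q/n = 0.5919/0.27 = 2.192 m/d → t_A = 347/2.192 = 158.3 d
Zone B: v = q/n = 0.5919/0.27 = 2.192 m/d → t_B = 277/2.192 = 126.4 d
Zone C: v = q/n = 0.5919/0.33 = 1.794 m/d → t_C = 570/1.794 = 317.8 d
Total t = 158.3 + 126.4 + 317.8 = 602.4 d
   = 602.4 / 365 = 1.65 yr

1.65 years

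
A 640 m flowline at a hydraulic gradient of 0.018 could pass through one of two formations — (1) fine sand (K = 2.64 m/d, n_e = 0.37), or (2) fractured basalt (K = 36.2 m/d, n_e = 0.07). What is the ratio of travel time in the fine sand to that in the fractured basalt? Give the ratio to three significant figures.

Unit 1 (fine sand): v = 2.64×0.018/0.37 = 0.1284 m/d, t = 640/0.1284 = 4983 d
Unit 2 (fractured basalt): v = 36.2×0.018/0.07 = 9.309 m/d, t = 640/9.309 = 68.75 d
t(fine sand) / t(fractured basalt) = 4983/68.75 = 72.5

72.5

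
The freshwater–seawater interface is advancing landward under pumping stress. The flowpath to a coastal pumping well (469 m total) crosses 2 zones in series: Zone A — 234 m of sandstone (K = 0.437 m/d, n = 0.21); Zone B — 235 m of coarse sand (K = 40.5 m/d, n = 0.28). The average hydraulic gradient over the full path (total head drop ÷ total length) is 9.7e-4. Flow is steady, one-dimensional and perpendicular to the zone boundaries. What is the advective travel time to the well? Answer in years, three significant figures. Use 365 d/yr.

375 years

For zones in series the flux q is common to all zones; the equivalent conductivity is the harmonic (thickness-weighted) mean, K_eq = L_total / Σ(L_j/K_j).
Σ(L/K) = 234/0.437 + 235/40.5 = 535.5 + 5.802 = 541.3 d
K_eq = L_total / Σ(L/K) = 469 / 541.3 = 0.8665 m/d
q = K_eq · i = 0.8665 × 9.7e-4 = 8.405e-4 m/d (same in every zone)
Zone A: v = q/n = 8.405e-4/0.21 = 0.004002 m/d → t_A = 234/0.004002 = 58470 d
Zone B: v = q/n = 8.405e-4/0.28 = 0.003002 m/d → t_B = 235/0.003002 = 78290 d
Total t = 58470 + 78290 = 136800 d
   = 136800 / 365 = 375 yr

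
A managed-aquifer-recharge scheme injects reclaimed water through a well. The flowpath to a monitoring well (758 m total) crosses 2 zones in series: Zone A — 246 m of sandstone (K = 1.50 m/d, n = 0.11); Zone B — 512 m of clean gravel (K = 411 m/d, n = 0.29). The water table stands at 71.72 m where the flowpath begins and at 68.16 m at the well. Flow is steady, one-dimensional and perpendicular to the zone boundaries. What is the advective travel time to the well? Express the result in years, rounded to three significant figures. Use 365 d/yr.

22.3 years

Total head drop ΔH = 71.72 − 68.16 = 3.56 m
Steady 1-D flow in series ⇒ the Darcy flux q is identical in every zone and the zone head losses add (resistances L/K in series).
Σ(L/K) = 246/1.50 + 512/411 = 164.0 + 1.246 = 165.2 d
q = ΔH / Σ(L/K) = 3.56 / 165.2 = 0.02154 m/d (same in every zone)
Zone A: v = q/n = 0.02154/0.11 = 0.1959 m/d → t_A = 246/0.1959 = 1256 d
Zone B: v = q/n = 0.02154/0.29 = 0.07429 m/d → t_B = 512/0.07429 = 6892 d
Total t = 1256 + 6892 = 8148 d
   = 8148 / 365 = 22.3 yr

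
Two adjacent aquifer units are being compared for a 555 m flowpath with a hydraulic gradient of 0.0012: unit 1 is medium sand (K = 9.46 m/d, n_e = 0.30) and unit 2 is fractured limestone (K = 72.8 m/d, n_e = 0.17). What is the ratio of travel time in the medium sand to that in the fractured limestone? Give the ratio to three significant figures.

Unit 1 (medium sand): v = 9.46×0.0012/0.30 = 0.03784 m/d, t = 555/0.03784 = 14670 d
Unit 2 (fractured limestone): v = 72.8×0.0012/0.17 = 0.5139 m/d, t = 555/0.5139 = 1080 d
t(medium sand) / t(fractured limestone) = 14670/1080 = 13.6

13.6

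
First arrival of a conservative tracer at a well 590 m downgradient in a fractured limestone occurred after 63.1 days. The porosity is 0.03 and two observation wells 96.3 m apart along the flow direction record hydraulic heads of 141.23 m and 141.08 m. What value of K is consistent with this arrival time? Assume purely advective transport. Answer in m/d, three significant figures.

180 m/d

Hydraulic gradient i = (141.23 − 141.08) / 96.3 = 0.15 / 96.3 = 0.001558
v = L / t = 590 / 63.1 = 9.350 m/d
K = v · n / i = 9.350 × 0.03 / 0.001558 = 180 m/d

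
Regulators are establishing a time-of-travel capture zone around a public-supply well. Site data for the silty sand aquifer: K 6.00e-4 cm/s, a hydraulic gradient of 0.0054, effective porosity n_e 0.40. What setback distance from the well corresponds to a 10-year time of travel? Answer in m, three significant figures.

K = 6.00e-4 cm/s × 864 = 0.5184 m/d
Darcy flux q = K·i = 0.5184 × 0.0054 = 0.002799 m/d
Average linear velocity = 0.002799 / 0.40 = 0.006998 m/d
T = 10 yr × 365 = 3650 d
L = v × T = 0.006998 × 3650 = 25.54 m

25.5 m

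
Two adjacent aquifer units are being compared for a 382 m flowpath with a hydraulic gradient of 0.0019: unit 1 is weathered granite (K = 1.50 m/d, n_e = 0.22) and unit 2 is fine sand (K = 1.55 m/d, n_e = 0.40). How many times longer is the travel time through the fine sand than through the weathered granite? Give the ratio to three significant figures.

1.76

Unit 1 (weathered granite): v = 1.50×0.0019/0.22 = 0.01295 m/d, t = 382/0.01295 = 29490 d
Unit 2 (fine sand): v = 1.55×0.0019/0.40 = 0.007363 m/d, t = 382/0.007363 = 51880 d
t(fine sand) / t(weathered granite) = 51880/29490 = 1.76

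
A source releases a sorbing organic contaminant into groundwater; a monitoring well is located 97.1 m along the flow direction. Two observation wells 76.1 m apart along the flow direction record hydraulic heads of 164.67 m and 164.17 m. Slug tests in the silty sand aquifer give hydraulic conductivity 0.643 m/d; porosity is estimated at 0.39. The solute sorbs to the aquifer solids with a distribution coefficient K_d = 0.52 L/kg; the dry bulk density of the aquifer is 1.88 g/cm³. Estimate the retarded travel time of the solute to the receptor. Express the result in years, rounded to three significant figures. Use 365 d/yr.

Hydraulic gradient i = (164.67 − 164.17) / 76.1 = 0.50 / 76.1 = 0.006570
Specific discharge q = 0.643 × 0.006570 = 0.004225 m/d
v = Ki/n = 0.643·0.006570/0.39 = 0.01083 m/d
Retardation R = 1 + ρ_b·K_d/n = 1 + 1.88×0.52/0.39 = 3.507
Contaminant velocity v_c = v/R = 0.01083/3.507 = 0.003089 m/d
t = L/v_c = 97.1/0.003089 = 31430 d
   = 31430/365 = 86.1 yr

86.1 years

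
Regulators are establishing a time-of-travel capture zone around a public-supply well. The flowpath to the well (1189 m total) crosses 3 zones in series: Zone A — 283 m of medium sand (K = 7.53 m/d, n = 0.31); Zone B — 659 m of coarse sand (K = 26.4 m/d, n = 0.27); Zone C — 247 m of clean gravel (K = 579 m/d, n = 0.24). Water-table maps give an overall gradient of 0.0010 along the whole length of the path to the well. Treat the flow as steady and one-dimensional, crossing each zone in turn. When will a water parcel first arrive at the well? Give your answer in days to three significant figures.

Steady 1-D flow in series ⇒ the Darcy flux q is identical in every zone and the zone head losses add (resistances L/K in series).
Σ(L/K) = 283/7.53 + 659/26.4 + 247/579 = 37.58 + 24.96 + 0.4266 = 62.97 d
K_eq = L_total / Σ(L/K) = 1189 / 62.97 = 18.88 m/d
q = K_eq · i = 18.88 × 0.0010 = 0.01888 m/d (same in every zone)
Zone A: v = q/n = 0.01888/0.31 = 0.06091 m/d → t_A = 283/0.06091 = 4646 d
Zone B: v = q/n = 0.01888/0.27 = 0.06993 m/d → t_B = 659/0.06993 = 9424 d
Zone C: v = q/n = 0.01888/0.24 = 0.07867 m/d → t_C = 247/0.07867 = 3140 d
Total t = 4646 + 9424 + 3140 = 17210 d

17200 days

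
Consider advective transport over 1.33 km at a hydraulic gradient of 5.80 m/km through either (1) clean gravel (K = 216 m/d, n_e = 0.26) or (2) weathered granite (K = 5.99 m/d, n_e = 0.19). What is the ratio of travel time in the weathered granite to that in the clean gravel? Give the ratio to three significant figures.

Unit 1 (clean gravel): v = 216×0.0058/0.26 = 4.818 m/d, t = 1330/4.818 = 276.0 d
Unit 2 (weathered granite): v = 5.99×0.0058/0.19 = 0.1829 m/d, t = 1330/0.1829 = 7274 d
t(weathered granite) / t(clean gravel) = 7274/276.0 = 26.4

26.4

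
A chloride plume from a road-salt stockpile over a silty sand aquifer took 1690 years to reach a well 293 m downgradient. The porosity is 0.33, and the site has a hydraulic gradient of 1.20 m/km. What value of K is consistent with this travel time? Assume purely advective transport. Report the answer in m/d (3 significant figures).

t = 1690 years = 616900 d
v = L / t = 293 / 616900 = 4.750e-4 m/d
K = v · n / i = 4.750e-4 × 0.33 / 0.0012 = 0.131 m/d

0.131 m/d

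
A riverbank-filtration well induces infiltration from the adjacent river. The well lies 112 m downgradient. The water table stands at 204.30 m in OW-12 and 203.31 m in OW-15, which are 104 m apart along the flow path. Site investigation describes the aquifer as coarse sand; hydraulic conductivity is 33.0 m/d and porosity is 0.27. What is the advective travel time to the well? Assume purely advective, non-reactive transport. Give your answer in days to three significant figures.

96.3 days

Hydraulic gradient i = (204.30 − 203.31) / 104 = 0.99 / 104 = 0.009519
q = Ki = 33.0 × 0.009519 = 0.3141 m/d
Average linear velocity = 0.3141 / 0.27 = 1.163 m/d
t = L / v = 112 / 1.163 = 96.26 d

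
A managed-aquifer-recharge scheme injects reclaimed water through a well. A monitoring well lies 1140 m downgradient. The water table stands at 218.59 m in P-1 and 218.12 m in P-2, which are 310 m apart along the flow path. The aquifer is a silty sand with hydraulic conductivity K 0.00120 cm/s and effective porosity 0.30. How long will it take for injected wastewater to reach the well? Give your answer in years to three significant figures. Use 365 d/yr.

Hydraulic gradient i = (218.59 − 218.12) / 310 = 0.47 / 310 = 0.001516
K = 0.00120 cm/s × 864 = 1.037 m/d
q = Ki = 1.037 × 0.001516 = 0.001572 m/d
v_s = q/n_e = 0.001572/0.30 = 0.005240 m/d
t = L / v = 1140 / 0.005240 = 217600 d
   = 217600 / 365 = 596 yr

596 years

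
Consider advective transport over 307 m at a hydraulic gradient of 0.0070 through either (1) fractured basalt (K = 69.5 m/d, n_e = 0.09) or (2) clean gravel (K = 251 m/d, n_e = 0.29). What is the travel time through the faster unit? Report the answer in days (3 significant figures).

50.7 days

Unit 1 (fractured basalt): v = 69.5×0.0070/0.09 = 5.406 m/d, t = 307/5.406 = 56.79 d
Unit 2 (clean gravel): v = 251×0.0070/0.29 = 6.059 m/d, t = 307/6.059 = 50.67 d
Faster unit: t = 50.7 d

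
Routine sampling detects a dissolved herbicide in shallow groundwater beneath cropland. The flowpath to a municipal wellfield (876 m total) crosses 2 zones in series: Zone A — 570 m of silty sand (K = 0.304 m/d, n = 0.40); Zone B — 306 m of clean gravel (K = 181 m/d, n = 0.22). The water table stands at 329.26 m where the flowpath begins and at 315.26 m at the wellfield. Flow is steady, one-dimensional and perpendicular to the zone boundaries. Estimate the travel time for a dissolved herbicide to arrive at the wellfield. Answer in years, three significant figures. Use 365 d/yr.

Total head drop ΔH = 329.26 − 315.26 = 14.00 m
Continuity: the same q passes through each zone, so ΔH = q·Σ(L_j/K_j) — the zones act as resistances in series.
Σ(L/K) = 570/0.304 + 306/181 = 1875 + 1.691 = 1877 d
q = ΔH / Σ(L/K) = 14.00 / 1877 = 0.007460 m/d (same in every zone)
Zone A: v = q/n = 0.007460/0.40 = 0.01865 m/d → t_A = 570/0.01865 = 30560 d
Zone B: v = q/n = 0.007460/0.22 = 0.03391 m/d → t_B = 306/0.03391 = 9024 d
Total t = 30560 + 9024 = 39590 d
   = 39590 / 365 = 108 yr

108 years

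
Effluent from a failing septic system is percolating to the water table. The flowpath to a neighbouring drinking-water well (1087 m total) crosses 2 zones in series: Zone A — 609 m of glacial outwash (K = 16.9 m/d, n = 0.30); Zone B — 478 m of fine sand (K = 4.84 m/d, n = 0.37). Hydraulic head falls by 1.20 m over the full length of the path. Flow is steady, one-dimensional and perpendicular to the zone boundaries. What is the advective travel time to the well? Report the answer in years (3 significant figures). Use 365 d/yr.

111 years

Steady 1-D flow in series ⇒ the Darcy flux q is identical in every zone and the zone head losses add (resistances L/K in series).
Σ(L/K) = 609/16.9 + 478/4.84 = 36.04 + 98.76 = 134.8 d
q = ΔH / Σ(L/K) = 1.20 / 134.8 = 0.008902 m/d (same in every zone)
Zone A: v = q/n = 0.008902/0.30 = 0.02967 m/d → t_A = 609/0.02967 = 20520 d
Zone B: v = q/n = 0.008902/0.37 = 0.02406 m/d → t_B = 478/0.02406 = 19870 d
Total t = 20520 + 19870 = 40390 d
   = 40390 / 365 = 111 yr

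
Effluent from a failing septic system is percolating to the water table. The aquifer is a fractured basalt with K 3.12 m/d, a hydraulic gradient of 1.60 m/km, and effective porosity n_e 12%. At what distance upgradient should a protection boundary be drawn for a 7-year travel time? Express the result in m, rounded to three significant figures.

q = Ki = 3.12 × 0.0016 = 0.004992 m/d
v = Ki/n = 3.12·0.0016/0.12 = 0.04160 m/d
T = 7 yr × 365 = 2555 d
L = v × T = 0.04160 × 2555 = 106.3 m

106 m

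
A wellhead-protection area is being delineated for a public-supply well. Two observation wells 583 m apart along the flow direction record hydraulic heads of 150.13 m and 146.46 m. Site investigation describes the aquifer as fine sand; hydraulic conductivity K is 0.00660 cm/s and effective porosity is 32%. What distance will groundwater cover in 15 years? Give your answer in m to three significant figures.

Hydraulic gradient i = (150.13 − 146.46) / 583 = 3.67 / 583 = 0.006295
K = 0.00660 cm/s × 864 = 5.702 m/d
q = Ki = 5.702 × 0.006295 = 0.03590 m/d
v = Ki/n = 5.702·0.006295/0.32 = 0.1122 m/d
T = 15 yr × 365 = 5475 d
L = v × T = 0.1122 × 5475 = 614.2 m

614 m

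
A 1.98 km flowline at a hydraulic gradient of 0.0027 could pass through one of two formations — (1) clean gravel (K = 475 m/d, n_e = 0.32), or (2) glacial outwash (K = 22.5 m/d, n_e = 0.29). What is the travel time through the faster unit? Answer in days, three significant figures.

Unit 1 (clean gravel): v = 475×0.0027/0.32 = 4.008 m/d, t = 1980/4.008 = 494.0 d
Unit 2 (glacial outwash): v = 22.5×0.0027/0.29 = 0.2095 m/d, t = 1980/0.2095 = 9452 d
Faster unit: t = 494 d

494 days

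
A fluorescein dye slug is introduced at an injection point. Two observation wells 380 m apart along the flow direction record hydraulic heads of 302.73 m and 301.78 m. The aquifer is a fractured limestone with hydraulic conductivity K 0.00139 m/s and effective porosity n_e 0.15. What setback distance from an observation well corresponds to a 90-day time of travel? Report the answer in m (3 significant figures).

Hydraulic gradient i = (302.73 − 301.78) / 380 = 0.95 / 380 = 0.002500
K = 0.00139 m/s × 86400 s/d = 120.1 m/d
Darcy flux q = K·i = 120.1 × 0.002500 = 0.3002 m/d
Seepage velocity v = q / n = 0.3002 / 0.15 = 2.002 m/d
L = v × T = 2.002 × 90 = 180.1 m

180 m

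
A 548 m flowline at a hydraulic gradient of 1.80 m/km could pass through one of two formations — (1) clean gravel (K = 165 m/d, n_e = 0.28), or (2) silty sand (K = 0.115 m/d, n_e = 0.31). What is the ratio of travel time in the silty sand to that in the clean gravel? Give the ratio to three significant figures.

1590

Unit 1 (clean gravel): v = 165×0.0018/0.28 = 1.061 m/d, t = 548/1.061 = 516.6 d
Unit 2 (silty sand): v = 0.115×0.0018/0.31 = 6.677e-4 m/d, t = 548/6.677e-4 = 820700 d
t(silty sand) / t(clean gravel) = 820700/516.6 = 1590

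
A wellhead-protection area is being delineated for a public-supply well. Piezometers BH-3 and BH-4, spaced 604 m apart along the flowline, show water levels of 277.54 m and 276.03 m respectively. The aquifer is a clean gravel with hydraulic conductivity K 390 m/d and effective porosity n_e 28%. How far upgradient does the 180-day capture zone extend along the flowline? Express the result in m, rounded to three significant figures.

Hydraulic gradient i = (277.54 − 276.03) / 604 = 1.51 / 604 = 0.002500
q = Ki = 390 × 0.002500 = 0.9750 m/d
Average linear velocity = 0.9750 / 0.28 = 3.482 m/d
L = v × T = 3.482 × 180 = 626.8 m

627 m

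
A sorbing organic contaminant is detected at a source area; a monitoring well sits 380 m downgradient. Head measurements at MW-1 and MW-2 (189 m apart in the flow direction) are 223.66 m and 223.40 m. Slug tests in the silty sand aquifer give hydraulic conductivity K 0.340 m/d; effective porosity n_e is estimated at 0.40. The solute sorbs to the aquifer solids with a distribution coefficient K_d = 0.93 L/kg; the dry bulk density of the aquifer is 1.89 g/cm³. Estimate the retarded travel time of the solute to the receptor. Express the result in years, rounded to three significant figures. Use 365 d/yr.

Hydraulic gradient i = (223.66 − 223.40) / 189 = 0.26 / 189 = 0.001376
Specific discharge q = 0.340 × 0.001376 = 4.677e-4 m/d
Average linear velocity = 4.677e-4 / 0.40 = 0.001169 m/d
Retardation R = 1 + ρ_b·K_d/n = 1 + 1.89×0.93/0.40 = 5.394
Contaminant velocity v_c = v/R = 0.001169/5.394 = 2.168e-4 m/d
t = L/v_c = 380/2.168e-4 = 1.753e6 d
   = 1.753e6/365 = 4800 yr

4800 years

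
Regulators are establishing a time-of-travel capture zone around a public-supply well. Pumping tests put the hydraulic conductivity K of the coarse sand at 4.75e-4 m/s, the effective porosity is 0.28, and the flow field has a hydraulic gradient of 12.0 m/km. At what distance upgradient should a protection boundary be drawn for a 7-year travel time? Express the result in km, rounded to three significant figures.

4.49 km

K = 4.75e-4 m/s × 86400 s/d = 41.04 m/d
Darcy flux q = K·i = 41.04 × 0.012 = 0.4925 m/d
v = Ki/n = 41.04·0.012/0.28 = 1.759 m/d
T = 7 yr × 365 = 2555 d
L = v × T = 1.759 × 2555 = 4494 m
   = 4.49 km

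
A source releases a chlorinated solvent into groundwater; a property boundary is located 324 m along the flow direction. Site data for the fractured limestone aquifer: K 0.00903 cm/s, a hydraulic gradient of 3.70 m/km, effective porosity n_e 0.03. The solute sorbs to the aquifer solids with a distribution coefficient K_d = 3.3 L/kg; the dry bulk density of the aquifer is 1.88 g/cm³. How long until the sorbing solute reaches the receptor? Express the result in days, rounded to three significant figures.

K = 0.00903 cm/s × 864 = 7.802 m/d
Darcy flux q = K·i = 7.802 × 0.0037 = 0.02887 m/d
Average linear velocity = 0.02887 / 0.03 = 0.9622 m/d
Retardation R = 1 + ρ_b·K_d/n = 1 + 1.88×3.3/0.03 = 207.8
Contaminant velocity v_c = v/R = 0.9622/207.8 = 0.004631 m/d
t = L/v_c = 324/0.004631 = 69970 d

70000 days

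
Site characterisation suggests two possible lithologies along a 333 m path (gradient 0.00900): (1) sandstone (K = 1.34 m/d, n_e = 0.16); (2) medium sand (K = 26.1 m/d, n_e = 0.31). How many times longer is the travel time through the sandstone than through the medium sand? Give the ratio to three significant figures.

10.1

Unit 1 (sandstone): v = 1.34×0.0090/0.16 = 0.07538 m/d, t = 333/0.07538 = 4418 d
Unit 2 (medium sand): v = 26.1×0.0090/0.31 = 0.7577 m/d, t = 333/0.7577 = 439.5 d
t(sandstone) / t(medium sand) = 4418/439.5 = 10.1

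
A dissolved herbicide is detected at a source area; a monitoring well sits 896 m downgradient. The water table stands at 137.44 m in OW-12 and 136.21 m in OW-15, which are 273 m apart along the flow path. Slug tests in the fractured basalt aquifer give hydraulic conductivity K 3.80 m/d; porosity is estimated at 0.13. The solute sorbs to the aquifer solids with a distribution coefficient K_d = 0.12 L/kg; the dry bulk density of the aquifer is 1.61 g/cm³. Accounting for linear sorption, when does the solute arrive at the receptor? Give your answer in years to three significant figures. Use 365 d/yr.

46.3 years

Hydraulic gradient i = (137.44 − 136.21) / 273 = 1.23 / 273 = 0.004505
Specific discharge q = 3.80 × 0.004505 = 0.01712 m/d
Average linear velocity = 0.01712 / 0.13 = 0.1317 m/d
Retardation R = 1 + ρ_b·K_d/n = 1 + 1.61×0.12/0.13 = 2.486
Contaminant velocity v_c = v/R = 0.1317/2.486 = 0.05297 m/d
t = L/v_c = 896/0.05297 = 16910 d
   = 16910/365 = 46.3 yr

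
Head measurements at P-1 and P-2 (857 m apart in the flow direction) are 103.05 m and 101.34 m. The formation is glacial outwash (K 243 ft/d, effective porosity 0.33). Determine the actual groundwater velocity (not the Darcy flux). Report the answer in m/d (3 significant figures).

Hydraulic gradient i = (103.05 − 101.34) / 857 = 1.71 / 857 = 0.001995
K = 243 ft/d × 0.3048 = 74.07 m/d
q = Ki = 74.07 × 0.001995 = 0.1478 m/d
v_s = q/n_e = 0.1478/0.33 = 0.4478 m/d

0.448 m/d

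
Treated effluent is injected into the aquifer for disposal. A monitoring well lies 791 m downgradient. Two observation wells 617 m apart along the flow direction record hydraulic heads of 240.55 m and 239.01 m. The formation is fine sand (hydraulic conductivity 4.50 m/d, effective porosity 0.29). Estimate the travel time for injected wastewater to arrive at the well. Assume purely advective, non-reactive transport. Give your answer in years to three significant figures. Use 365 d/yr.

56.0 years

Hydraulic gradient i = (240.55 − 239.01) / 617 = 1.54 / 617 = 0.002496
q = Ki = 4.50 × 0.002496 = 0.01123 m/d
Average linear velocity = 0.01123 / 0.29 = 0.03873 m/d
t = L / v = 791 / 0.03873 = 20420 d
   = 20420 / 365 = 56.0 yr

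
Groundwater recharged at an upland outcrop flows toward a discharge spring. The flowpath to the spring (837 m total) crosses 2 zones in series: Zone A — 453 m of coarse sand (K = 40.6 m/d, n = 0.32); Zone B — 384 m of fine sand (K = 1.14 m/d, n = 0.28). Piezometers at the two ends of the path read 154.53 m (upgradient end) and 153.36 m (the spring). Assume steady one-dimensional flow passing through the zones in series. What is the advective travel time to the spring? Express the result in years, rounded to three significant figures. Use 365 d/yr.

206 years

Total head drop ΔH = 154.53 − 153.36 = 1.17 m
Continuity: the same q passes through each zone, so ΔH = q·Σ(L_j/K_j) — the zones act as resistances in series.
Σ(L/K) = 453/40.6 + 384/1.14 = 11.16 + 336.8 = 348.0 d
q = ΔH / Σ(L/K) = 1.17 / 348.0 = 0.003362 m/d (same in every zone)
Zone A: v = q/n = 0.003362/0.32 = 0.01051 m/d → t_A = 453/0.01051 = 43120 d
Zone B: v = q/n = 0.003362/0.28 = 0.01201 m/d → t_B = 384/0.01201 = 31980 d
Total t = 43120 + 31980 = 75100 d
   = 75100 / 365 = 206 yr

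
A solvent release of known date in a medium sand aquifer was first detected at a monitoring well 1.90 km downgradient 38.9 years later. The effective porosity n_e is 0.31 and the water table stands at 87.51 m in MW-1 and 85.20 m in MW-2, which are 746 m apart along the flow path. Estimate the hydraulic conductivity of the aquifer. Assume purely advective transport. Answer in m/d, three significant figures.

13.4 m/d

Hydraulic gradient i = (87.51 − 85.20) / 746 = 2.31 / 746 = 0.003097
t = 38.9 years = 14200 d
L = 1.90 km = 1900 m
v = L / t = 1900 / 14200 = 0.1338 m/d
K = v · n / i = 0.1338 × 0.31 / 0.003097 = 13.4 m/d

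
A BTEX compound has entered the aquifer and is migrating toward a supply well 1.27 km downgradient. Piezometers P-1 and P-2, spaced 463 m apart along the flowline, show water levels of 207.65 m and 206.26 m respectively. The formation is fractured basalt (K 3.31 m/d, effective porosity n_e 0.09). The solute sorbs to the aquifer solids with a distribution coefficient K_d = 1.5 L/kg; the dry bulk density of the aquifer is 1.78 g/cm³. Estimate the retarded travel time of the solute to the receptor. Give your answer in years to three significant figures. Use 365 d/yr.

Hydraulic gradient i = (207.65 − 206.26) / 463 = 1.39 / 463 = 0.003002
q = Ki = 3.31 × 0.003002 = 0.009937 m/d
Average linear velocity = 0.009937 / 0.09 = 0.1104 m/d
Retardation R = 1 + ρ_b·K_d/n = 1 + 1.78×1.5/0.09 = 30.67
Contaminant velocity v_c = v/R = 0.1104/30.67 = 0.003600 m/d
L = 1.27 km = 1270 m
t = L/v_c = 1270/0.003600 = 352700 d
   = 352700/365 = 966 yr

966 years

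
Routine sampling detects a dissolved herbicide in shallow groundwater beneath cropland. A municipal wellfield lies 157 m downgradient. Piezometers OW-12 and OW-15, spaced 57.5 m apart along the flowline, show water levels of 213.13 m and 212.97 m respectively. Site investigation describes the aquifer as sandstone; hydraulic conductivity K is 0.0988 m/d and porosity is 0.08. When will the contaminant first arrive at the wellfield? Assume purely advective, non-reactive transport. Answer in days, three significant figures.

45700 days

Hydraulic gradient i = (213.13 − 212.97) / 57.5 = 0.16 / 57.5 = 0.002783
Darcy flux q = K·i = 0.0988 × 0.002783 = 2.749e-4 m/d
v = Ki/n = 0.0988·0.002783/0.08 = 0.003437 m/d
t = L / v = 157 / 0.003437 = 45690 d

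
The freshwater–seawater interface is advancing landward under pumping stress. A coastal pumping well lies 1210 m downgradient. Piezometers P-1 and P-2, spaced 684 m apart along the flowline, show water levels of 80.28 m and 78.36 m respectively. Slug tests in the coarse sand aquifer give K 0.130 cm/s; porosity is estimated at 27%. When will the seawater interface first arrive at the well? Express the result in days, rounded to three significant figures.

1040 days

Hydraulic gradient i = (80.28 − 78.36) / 684 = 1.92 / 684 = 0.002807
K = 0.130 cm/s × 864 = 112.3 m/d
Darcy flux q = K·i = 112.3 × 0.002807 = 0.3153 m/d
Average linear velocity = 0.3153 / 0.27 = 1.168 m/d
t = L / v = 1210 / 1.168 = 1036 d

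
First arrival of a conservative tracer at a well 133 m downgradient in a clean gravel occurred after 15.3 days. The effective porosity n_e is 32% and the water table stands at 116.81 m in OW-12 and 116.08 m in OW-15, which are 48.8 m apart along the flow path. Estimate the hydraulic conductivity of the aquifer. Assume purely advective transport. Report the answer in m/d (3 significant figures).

Hydraulic gradient i = (116.81 − 116.08) / 48.8 = 0.73 / 48.8 = 0.01496
v = L / t = 133 / 15.3 = 8.693 m/d
K = v · n / i = 8.693 × 0.32 / 0.01496 = 186 m/d

186 m/d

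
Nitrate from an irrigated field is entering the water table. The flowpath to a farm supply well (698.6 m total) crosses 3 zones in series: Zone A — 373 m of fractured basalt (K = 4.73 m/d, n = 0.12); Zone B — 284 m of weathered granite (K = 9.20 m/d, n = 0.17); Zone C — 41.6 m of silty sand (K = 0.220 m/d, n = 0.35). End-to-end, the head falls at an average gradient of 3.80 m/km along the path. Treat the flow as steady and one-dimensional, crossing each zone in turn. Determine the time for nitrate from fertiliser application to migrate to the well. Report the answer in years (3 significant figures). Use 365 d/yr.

33.2 years

For zones in series the flux q is common to all zones; the equivalent conductivity is the harmonic (thickness-weighted) mean, K_eq = L_total / Σ(L_j/K_j).
Σ(L/K) = 373/4.73 + 284/9.20 + 41.6/0.220 = 78.86 + 30.87 + 189.1 = 298.8 d
K_eq = L_total / Σ(L/K) = 698.6 / 298.8 = 2.338 m/d
q = K_eq · i = 2.338 × 0.0038 = 0.008884 m/d (same in every zone)
Zone A: v = q/n = 0.008884/0.12 = 0.07403 m/d → t_A = 373/0.07403 = 5038 d
Zone B: v = q/n = 0.008884/0.17 = 0.05226 m/d → t_B = 284/0.05226 = 5435 d
Zone C: v = q/n = 0.008884/0.35 = 0.02538 m/d → t_C = 41.6/0.02538 = 1639 d
Total t = 5038 + 5435 + 1639 = 12110 d
   = 12110 / 365 = 33.2 yr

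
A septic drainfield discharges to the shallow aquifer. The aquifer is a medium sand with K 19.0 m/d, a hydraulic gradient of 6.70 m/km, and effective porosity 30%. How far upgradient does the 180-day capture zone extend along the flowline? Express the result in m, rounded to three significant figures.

76.4 m

q = Ki = 19.0 × 0.0067 = 0.1273 m/d
v_s = q/n_e = 0.1273/0.30 = 0.4243 m/d
L = v × T = 0.4243 × 180 = 76.38 m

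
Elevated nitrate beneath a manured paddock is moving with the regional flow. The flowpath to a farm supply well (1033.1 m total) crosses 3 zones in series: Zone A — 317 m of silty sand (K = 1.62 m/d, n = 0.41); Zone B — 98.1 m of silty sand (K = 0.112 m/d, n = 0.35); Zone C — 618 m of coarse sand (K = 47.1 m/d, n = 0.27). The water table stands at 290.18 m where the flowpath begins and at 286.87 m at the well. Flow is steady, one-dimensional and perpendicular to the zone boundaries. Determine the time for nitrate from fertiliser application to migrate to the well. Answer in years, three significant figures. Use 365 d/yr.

Total head drop ΔH = 290.18 − 286.87 = 3.31 m
Steady 1-D flow in series ⇒ the Darcy flux q is identical in every zone and the zone head losses add (resistances L/K in series).
Σ(L/K) = 317/1.62 + 98.1/0.112 + 618/47.1 = 195.7 + 875.9 + 13.12 = 1085 d
q = ΔH / Σ(L/K) = 3.31 / 1085 = 0.003052 m/d (same in every zone)
Zone A: v = q/n = 0.003052/0.41 = 0.007443 m/d → t_A = 317/0.007443 = 42590 d
Zone B: v = q/n = 0.003052/0.35 = 0.008719 m/d → t_B = 98.1/0.008719 = 11250 d
Zone C: v = q/n = 0.003052/0.27 = 0.01130 m/d → t_C = 618/0.01130 = 54680 d
Total t = 42590 + 11250 + 54680 = 108500 d
   = 108500 / 365 = 297 yr

297 years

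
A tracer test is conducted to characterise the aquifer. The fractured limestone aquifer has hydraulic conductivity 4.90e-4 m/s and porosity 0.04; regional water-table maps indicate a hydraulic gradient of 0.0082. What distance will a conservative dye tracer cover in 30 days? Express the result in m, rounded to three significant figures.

260 m

K = 4.90e-4 m/s × 86400 s/d = 42.34 m/d
q = Ki = 42.34 × 0.0082 = 0.3472 m/d
Average linear velocity = 0.3472 / 0.04 = 8.679 m/d
L = v × T = 8.679 × 30 = 260.4 m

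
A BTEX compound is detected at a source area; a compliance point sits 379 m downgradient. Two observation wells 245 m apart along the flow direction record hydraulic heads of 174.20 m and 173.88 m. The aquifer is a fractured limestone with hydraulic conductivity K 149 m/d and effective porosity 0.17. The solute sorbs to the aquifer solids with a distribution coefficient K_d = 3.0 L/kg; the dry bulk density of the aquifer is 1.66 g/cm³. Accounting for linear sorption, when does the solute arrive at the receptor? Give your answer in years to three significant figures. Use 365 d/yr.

27.5 years

Hydraulic gradient i = (174.20 − 173.88) / 245 = 0.32 / 245 = 0.001306
Darcy flux q = K·i = 149 × 0.001306 = 0.1946 m/d
Seepage velocity v = q / n = 0.1946 / 0.17 = 1.145 m/d
Retardation R = 1 + ρ_b·K_d/n = 1 + 1.66×3.0/0.17 = 30.29
Contaminant velocity v_c = v/R = 1.145/30.29 = 0.03779 m/d
t = L/v_c = 379/0.03779 = 10030 d
   = 10030/365 = 27.5 yr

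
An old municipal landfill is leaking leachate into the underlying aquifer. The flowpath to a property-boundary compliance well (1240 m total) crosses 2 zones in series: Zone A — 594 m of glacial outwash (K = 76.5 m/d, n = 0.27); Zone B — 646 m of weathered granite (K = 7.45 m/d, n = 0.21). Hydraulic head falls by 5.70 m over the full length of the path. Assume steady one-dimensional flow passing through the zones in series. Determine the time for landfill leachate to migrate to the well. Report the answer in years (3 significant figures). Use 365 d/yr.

Steady 1-D flow in series ⇒ the Darcy flux q is identical in every zone and the zone head losses add (resistances L/K in series).
Σ(L/K) = 594/76.5 + 646/7.45 = 7.765 + 86.71 = 94.48 d
q = ΔH / Σ(L/K) = 5.70 / 94.48 = 0.06033 m/d (same in every zone)
Zone A: v = q/n = 0.06033/0.27 = 0.2235 m/d → t_A = 594/0.2235 = 2658 d
Zone B: v = q/n = 0.06033/0.21 = 0.2873 m/d → t_B = 646/0.2873 = 2249 d
Total t = 2658 + 2249 = 4907 d
   = 4907 / 365 = 13.4 yr

13.4 years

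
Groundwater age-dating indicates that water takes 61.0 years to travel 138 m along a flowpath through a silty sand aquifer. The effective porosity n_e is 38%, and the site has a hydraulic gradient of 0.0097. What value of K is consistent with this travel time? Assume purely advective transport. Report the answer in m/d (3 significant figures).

t = 61.0 years = 22270 d
v = L / t = 138 / 22270 = 0.006198 m/d
K = v · n / i = 0.006198 × 0.38 / 0.0097 = 0.243 m/d

0.243 m/d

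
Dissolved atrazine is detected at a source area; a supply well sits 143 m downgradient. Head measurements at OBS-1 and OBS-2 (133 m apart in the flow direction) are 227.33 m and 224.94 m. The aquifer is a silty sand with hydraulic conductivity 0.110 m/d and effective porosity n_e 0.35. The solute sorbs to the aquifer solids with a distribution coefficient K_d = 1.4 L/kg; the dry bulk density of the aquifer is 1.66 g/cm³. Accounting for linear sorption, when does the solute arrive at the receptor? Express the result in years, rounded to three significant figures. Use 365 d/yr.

530 years

Hydraulic gradient i = (227.33 − 224.94) / 133 = 2.39 / 133 = 0.01797
Darcy flux q = K·i = 0.110 × 0.01797 = 0.001977 m/d
Seepage velocity v = q / n = 0.001977 / 0.35 = 0.005648 m/d
Retardation R = 1 + ρ_b·K_d/n = 1 + 1.66×1.4/0.35 = 7.640
Contaminant velocity v_c = v/R = 0.005648/7.640 = 7.392e-4 m/d
t = L/v_c = 143/7.392e-4 = 193400 d
   = 193400/365 = 530 yr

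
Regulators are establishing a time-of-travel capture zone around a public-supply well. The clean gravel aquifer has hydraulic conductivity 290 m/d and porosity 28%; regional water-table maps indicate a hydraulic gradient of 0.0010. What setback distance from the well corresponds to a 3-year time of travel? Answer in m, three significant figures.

Specific discharge q = 290 × 0.0010 = 0.2900 m/d
Average linear velocity = 0.2900 / 0.28 = 1.036 m/d
T = 3 yr × 365 = 1095 d
L = v × T = 1.036 × 1095 = 1134 m

1130 m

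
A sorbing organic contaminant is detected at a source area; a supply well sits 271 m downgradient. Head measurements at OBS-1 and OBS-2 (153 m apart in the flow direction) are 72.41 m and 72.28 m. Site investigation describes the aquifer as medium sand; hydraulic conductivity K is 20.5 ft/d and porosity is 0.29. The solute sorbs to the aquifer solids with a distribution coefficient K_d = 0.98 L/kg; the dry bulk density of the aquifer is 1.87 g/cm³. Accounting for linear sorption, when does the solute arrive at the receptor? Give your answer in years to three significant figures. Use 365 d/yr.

Hydraulic gradient i = (72.41 − 72.28) / 153 = 0.13 / 153 = 8.497e-4
K = 20.5 ft/d × 0.3048 = 6.248 m/d
Darcy flux q = K·i = 6.248 × 8.497e-4 = 0.005309 m/d
v = Ki/n = 6.248·8.497e-4/0.29 = 0.01831 m/d
Retardation R = 1 + ρ_b·K_d/n = 1 + 1.87×0.98/0.29 = 7.319
Contaminant velocity v_c = v/R = 0.01831/7.319 = 0.002501 m/d
t = L/v_c = 271/0.002501 = 108300 d
   = 108300/365 = 297 yr

297 years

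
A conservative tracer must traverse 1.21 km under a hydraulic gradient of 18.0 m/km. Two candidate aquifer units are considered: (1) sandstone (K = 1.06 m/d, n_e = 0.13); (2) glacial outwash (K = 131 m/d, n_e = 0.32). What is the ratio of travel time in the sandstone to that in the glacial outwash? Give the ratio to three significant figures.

50.2

Unit 1 (sandstone): v = 1.06×0.018/0.13 = 0.1468 m/d, t = 1210/0.1468 = 8244 d
Unit 2 (glacial outwash): v = 131×0.018/0.32 = 7.369 m/d, t = 1210/7.369 = 164.2 d
t(sandstone) / t(glacial outwash) = 8244/164.2 = 50.2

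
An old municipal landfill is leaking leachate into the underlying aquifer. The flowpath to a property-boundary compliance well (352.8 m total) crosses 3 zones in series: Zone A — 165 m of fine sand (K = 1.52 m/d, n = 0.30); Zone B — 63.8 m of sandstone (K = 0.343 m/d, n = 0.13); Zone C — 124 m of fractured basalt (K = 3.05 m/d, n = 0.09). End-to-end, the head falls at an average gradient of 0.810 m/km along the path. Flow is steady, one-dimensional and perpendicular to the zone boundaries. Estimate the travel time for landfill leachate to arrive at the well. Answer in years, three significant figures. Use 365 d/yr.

Continuity: the same q passes through each zone, so ΔH = q·Σ(L_j/K_j) — the zones act as resistances in series.
Σ(L/K) = 165/1.52 + 63.8/0.343 + 124/3.05 = 108.6 + 186.0 + 40.66 = 335.2 d
K_eq = L_total / Σ(L/K) = 352.8 / 335.2 = 1.052 m/d
q = K_eq · i = 1.052 × 8.1e-4 = 8.525e-4 m/d (same in every zone)
Zone A: v = q/n = 8.525e-4/0.30 = 0.002842 m/d → t_A = 165/0.002842 = 58060 d
Zone B: v = q/n = 8.525e-4/0.13 = 0.006558 m/d → t_B = 63.8/0.006558 = 9729 d
Zone C: v = q/n = 8.525e-4/0.09 = 0.009472 m/d → t_C = 124/0.009472 = 13090 d
Total t = 58060 + 9729 + 13090 = 80890 d
   = 80890 / 365 = 222 yr

222 years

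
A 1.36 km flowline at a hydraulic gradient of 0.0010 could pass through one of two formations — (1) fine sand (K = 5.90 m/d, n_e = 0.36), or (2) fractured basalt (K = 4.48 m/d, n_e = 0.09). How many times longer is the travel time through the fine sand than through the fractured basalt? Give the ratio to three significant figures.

Unit 1 (fine sand): v = 5.90×0.0010/0.36 = 0.01639 m/d, t = 1360/0.01639 = 82980 d
Unit 2 (fractured basalt): v = 4.48×0.0010/0.09 = 0.04978 m/d, t = 1360/0.04978 = 27320 d
t(fine sand) / t(fractured basalt) = 82980/27320 = 3.04

3.04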